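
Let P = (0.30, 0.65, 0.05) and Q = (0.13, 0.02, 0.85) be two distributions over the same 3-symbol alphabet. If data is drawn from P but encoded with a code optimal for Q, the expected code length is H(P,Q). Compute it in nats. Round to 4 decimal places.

H(P,Q) = −Σ p·ln q.
  −0.30·ln(0.13) = 0.61207
  −0.65·ln(0.02) = 2.54281
  −0.05·ln(0.85) = 0.00813
H(P,Q) = 3.1630 nats.

3.1630 nats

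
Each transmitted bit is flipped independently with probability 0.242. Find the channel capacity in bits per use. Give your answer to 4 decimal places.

0.2016 bits

Binary symmetric channel: C = 1 − h₂(ε) where h₂ is the binary entropy function.
h₂(0.242) = −0.242·log₂0.242 − 0.758·log₂0.758 = 0.7984.
C = 1 − 0.7984 = 0.2016 bits per channel use.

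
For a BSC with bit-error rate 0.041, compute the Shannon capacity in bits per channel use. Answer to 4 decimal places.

Binary symmetric channel: C = 1 − h₂(ε) where h₂ is the binary entropy function.
h₂(0.041) = −0.041·log₂0.041 − 0.959·log₂0.959 = 0.2469.
C = 1 − 0.2469 = 0.7531 bits per channel use.

0.7531 bits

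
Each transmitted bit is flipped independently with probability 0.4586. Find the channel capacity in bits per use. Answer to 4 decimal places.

0.0050 bits

Binary symmetric channel: C = 1 − h₂(ε) where h₂ is the binary entropy function.
h₂(0.4586) = −0.4586·log₂0.4586 − 0.5414·log₂0.5414 = 0.9950.
C = 1 − 0.9950 = 0.0050 bits per channel use.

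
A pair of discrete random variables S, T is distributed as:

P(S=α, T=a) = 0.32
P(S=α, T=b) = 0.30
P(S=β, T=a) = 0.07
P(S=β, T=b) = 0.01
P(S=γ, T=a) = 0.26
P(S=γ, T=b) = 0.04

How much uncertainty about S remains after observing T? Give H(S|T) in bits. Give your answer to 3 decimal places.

1.139 bits

Chain rule: H(S|T) = H(S,T) − H(T).
Marginals: p(S) = (0.6200, 0.0800, 0.3000), p(T) = (0.6500, 0.3500).
H(S,T) = 2.0732 bits; H(T) = 0.9341 bits.
H(S|T) = 2.0732 − 0.9341 = 1.139 bits.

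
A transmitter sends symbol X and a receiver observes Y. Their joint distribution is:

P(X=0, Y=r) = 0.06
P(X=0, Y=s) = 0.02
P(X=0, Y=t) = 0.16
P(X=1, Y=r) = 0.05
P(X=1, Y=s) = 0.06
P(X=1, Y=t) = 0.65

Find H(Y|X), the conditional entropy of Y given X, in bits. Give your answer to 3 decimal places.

Marginals: p(X) = (0.2400, 0.7600), p(Y) = (0.1100, 0.0800, 0.8100).
H(Y|X) = Σ p(X) · H(Y|X=·).
  X=0: p=0.2400, H(Y|X=0) = 1.1887
  X=1: p=0.7600, H(Y|X=1) = 0.7404
Weighted sum = 0.848 bits.

0.848 bits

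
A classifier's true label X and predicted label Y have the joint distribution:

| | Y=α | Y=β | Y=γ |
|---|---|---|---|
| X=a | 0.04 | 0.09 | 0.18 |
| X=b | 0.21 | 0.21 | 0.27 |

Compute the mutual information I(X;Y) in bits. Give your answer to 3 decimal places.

Marginals: p(X) = (0.3100, 0.6900), p(Y) = (0.2500, 0.3000, 0.4500).
I(X;Y) = H(X) + H(Y) − H(X,Y).
H(X) = 0.8932, H(Y) = 1.5395, H(X,Y) = 2.3994.
I(X;Y) = 0.8932 + 1.5395 − 2.3994 = 0.033 bits.

0.033 bits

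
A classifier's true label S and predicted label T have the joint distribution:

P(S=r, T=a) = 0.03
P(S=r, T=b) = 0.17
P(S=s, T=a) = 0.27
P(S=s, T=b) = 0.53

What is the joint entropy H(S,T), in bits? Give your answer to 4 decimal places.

H(S,T) = −Σ p(x,y)·log₂ p(x,y) over all 4 cells.
  cell (r,a): −0.03·log₂0.03 = 0.15177
  cell (r,b): −0.17·log₂0.17 = 0.43459
  cell (s,a): −0.27·log₂0.27 = 0.51002
  cell (s,b): −0.53·log₂0.53 = 0.48545
Sum = 1.5818 bits.

1.5818 bits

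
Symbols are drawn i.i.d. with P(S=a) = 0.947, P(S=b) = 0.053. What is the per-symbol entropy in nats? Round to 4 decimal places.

0.2073 nats

H(S) = −Σ p·ln p.
  −(0.947)·ln(0.947) = 0.05157
  −(0.053)·ln(0.053) = 0.15569
Sum: 0.05157 + 0.15569 = 0.2073 nats.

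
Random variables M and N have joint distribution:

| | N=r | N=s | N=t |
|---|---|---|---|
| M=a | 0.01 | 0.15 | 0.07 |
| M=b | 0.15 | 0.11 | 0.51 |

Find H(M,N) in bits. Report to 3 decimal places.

H(M,N) = −Σ p(x,y)·log₂ p(x,y) over all 6 cells.
  cell (a,r): −0.01·log₂0.01 = 0.0664
  cell (a,s): −0.15·log₂0.15 = 0.4105
  cell (a,t): −0.07·log₂0.07 = 0.2686
  cell (b,r): −0.15·log₂0.15 = 0.4105
  cell (b,s): −0.11·log₂0.11 = 0.3503
  cell (b,t): −0.51·log₂0.51 = 0.4954
Sum = 2.002 bits.

2.002 bits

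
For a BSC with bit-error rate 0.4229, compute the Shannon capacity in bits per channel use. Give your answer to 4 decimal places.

Binary symmetric channel: C = 1 − h₂(ε) where h₂ is the binary entropy function.
h₂(0.4229) = −0.4229·log₂0.4229 − 0.5771·log₂0.5771 = 0.9828.
C = 1 − 0.9828 = 0.0172 bits per channel use.

0.0172 bits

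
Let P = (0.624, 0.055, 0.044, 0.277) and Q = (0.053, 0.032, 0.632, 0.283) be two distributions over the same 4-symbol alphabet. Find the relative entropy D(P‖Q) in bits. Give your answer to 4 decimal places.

D(P‖Q) = Σ p·log₂(p/q).
  0.624·log₂(0.624/0.053) = 2.21987
  0.055·log₂(0.055/0.032) = 0.04297
  0.044·log₂(0.044/0.632) = -0.16915
  0.277·log₂(0.277/0.283) = -0.00856
D(P‖Q) = 2.0851 bits.

2.0851 bits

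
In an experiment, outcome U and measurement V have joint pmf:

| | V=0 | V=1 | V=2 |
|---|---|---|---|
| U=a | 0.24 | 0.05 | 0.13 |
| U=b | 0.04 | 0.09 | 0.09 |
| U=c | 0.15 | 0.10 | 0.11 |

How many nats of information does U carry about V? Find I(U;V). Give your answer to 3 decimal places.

Marginals: p(U) = (0.4200, 0.2200, 0.3600), p(V) = (0.4300, 0.2400, 0.3300).
I(U;V) = H(U) + H(V) − H(U,V).
H(U) = 1.0653, H(V) = 1.0713, H(U,V) = 2.0773.
I(U;V) = 1.0653 + 1.0713 − 2.0773 = 0.059 nats.

0.059 nats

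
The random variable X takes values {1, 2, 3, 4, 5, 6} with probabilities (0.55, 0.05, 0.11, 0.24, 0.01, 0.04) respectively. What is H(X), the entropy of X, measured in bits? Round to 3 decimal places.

H(X) = −Σ p·log₂ p.
  −(0.55)·log₂(0.55) = 0.4744
  −(0.05)·log₂(0.05) = 0.2161
  −(0.11)·log₂(0.11) = 0.3503
  −(0.24)·log₂(0.24) = 0.4941
  −(0.01)·log₂(0.01) = 0.0664
  −(0.04)·log₂(0.04) = 0.1858
Sum: 0.4744 + 0.2161 + 0.3503 + 0.4941 + 0.0664 + 0.1858 = 1.787 bits.

1.787 bits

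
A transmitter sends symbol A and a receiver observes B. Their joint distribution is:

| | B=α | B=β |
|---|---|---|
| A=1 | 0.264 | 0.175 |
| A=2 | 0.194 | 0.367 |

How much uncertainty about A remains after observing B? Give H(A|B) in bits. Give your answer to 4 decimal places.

Chain rule: H(A|B) = H(A,B) − H(B).
Marginals: p(A) = (0.4390, 0.5610), p(B) = (0.4580, 0.5420).
H(A,B) = 1.9370 bits; H(B) = 0.9949 bits.
H(A|B) = 1.9370 − 0.9949 = 0.9421 bits.

0.9421 bits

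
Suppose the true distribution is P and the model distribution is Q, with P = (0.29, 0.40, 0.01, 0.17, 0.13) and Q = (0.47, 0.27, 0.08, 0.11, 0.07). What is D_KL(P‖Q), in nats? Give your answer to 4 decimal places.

D(P‖Q) = Σ p·ln(p/q).
  0.29·ln(0.29/0.47) = -0.14003
  0.40·ln(0.40/0.27) = 0.15722
  0.01·ln(0.01/0.08) = -0.02079
  0.17·ln(0.17/0.11) = 0.07400
  0.13·ln(0.13/0.07) = 0.08048
D(P‖Q) = 0.1509 nats.

0.1509 nats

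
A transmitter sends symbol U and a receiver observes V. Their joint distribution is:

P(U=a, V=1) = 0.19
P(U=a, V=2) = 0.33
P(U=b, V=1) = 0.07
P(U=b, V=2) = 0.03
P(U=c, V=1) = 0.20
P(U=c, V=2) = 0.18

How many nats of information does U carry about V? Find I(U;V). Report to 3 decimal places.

0.025 nats

Marginals: p(U) = (0.5200, 0.1000, 0.3800), p(V) = (0.4600, 0.5400).
I(U;V) = Σ p(x,y)·ln[p(x,y)/(p(x)p(y))].
  (a,1): 0.19·ln(0.7943) = -0.0438
  (a,2): 0.33·ln(1.1752) = 0.0533
  (b,1): 0.07·ln(1.5217) = 0.0294
  (b,2): 0.03·ln(0.5556) = -0.0176
  (c,1): 0.20·ln(1.1442) = 0.0269
  (c,2): 0.18·ln(0.8772) = -0.0236
Sum = 0.025 nats.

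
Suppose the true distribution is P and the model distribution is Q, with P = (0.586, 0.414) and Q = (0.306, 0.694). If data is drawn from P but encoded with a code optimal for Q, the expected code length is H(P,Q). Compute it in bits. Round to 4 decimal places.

1.2193 bits

H(P,Q) = −Σ p·log₂ q.
  −0.586·log₂(0.306) = 1.00112
  −0.414·log₂(0.694) = 0.21817
H(P,Q) = 1.2193 bits.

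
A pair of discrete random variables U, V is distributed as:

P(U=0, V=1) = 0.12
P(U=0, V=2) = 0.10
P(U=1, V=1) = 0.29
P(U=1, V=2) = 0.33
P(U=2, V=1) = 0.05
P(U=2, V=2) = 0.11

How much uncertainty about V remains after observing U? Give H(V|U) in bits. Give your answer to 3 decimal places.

0.980 bits

Marginals: p(U) = (0.2200, 0.6200, 0.1600), p(V) = (0.4600, 0.5400).
H(V|U) = Σ p(U) · H(V|U=·).
  U=0: p=0.2200, H(V|U=0) = 0.9940
  U=1: p=0.6200, H(V|U=1) = 0.9970
  U=2: p=0.1600, H(V|U=2) = 0.8960
Weighted sum = 0.980 bits.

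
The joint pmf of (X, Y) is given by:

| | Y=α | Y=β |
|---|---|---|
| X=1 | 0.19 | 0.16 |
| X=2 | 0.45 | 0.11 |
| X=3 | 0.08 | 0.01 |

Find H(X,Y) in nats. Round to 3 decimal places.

1.459 nats

H(X,Y) = −Σ p(x,y)·ln p(x,y) over all 6 cells.
  cell (1,α): −0.19·ln0.19 = 0.3155
  cell (1,β): −0.16·ln0.16 = 0.2932
  cell (2,α): −0.45·ln0.45 = 0.3593
  cell (2,β): −0.11·ln0.11 = 0.2428
  cell (3,α): −0.08·ln0.08 = 0.2021
  cell (3,β): −0.01·ln0.01 = 0.0461
Sum = 1.459 nats.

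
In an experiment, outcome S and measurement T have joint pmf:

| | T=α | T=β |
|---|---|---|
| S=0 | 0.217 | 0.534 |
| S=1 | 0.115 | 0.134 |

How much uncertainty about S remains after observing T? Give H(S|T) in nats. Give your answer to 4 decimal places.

0.5490 nats

Marginals: p(S) = (0.7510, 0.2490), p(T) = (0.3320, 0.6680).
H(S|T) = Σ p(T) · H(S|T=·).
  T=α: p=0.3320, H(S|T=α) = 0.6452
  T=β: p=0.6680, H(S|T=β) = 0.5012
Weighted sum = 0.5490 nats.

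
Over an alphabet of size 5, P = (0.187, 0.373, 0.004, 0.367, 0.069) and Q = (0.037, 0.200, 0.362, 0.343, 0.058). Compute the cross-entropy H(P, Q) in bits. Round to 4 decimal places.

H(P,Q) = −Σ p·log₂ q.
  −0.187·log₂(0.037) = 0.88943
  −0.373·log₂(0.200) = 0.86608
  −0.004·log₂(0.362) = 0.00586
  −0.367·log₂(0.343) = 0.56655
  −0.069·log₂(0.058) = 0.28344
H(P,Q) = 2.6114 bits.

2.6114 bits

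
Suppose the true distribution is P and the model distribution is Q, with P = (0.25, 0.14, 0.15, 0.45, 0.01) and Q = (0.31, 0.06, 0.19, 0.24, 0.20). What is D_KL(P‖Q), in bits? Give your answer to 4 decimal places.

0.4073 bits

D(P‖Q) = Σ p·log₂(p/q).
  0.25·log₂(0.25/0.31) = -0.07759
  0.14·log₂(0.14/0.06) = 0.17113
  0.15·log₂(0.15/0.19) = -0.05116
  0.45·log₂(0.45/0.24) = 0.40810
  0.01·log₂(0.01/0.20) = -0.04322
D(P‖Q) = 0.4073 bits.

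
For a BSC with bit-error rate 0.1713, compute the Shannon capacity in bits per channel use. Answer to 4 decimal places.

0.3393 bits

Binary symmetric channel: C = 1 − h₂(ε) where h₂ is the binary entropy function.
h₂(0.1713) = −0.1713·log₂0.1713 − 0.8287·log₂0.8287 = 0.6607.
C = 1 − 0.6607 = 0.3393 bits per channel use.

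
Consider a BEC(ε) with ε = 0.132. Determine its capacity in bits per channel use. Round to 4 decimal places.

0.8680 bits

Binary erasure channel: capacity C = 1 − ε.
C = 1 − 0.132 = 0.8680 bits per channel use.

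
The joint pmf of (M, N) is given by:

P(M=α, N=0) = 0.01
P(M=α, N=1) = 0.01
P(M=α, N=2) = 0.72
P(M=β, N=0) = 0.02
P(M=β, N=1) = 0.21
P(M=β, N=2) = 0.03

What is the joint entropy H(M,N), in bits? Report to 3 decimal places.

H(M,N) = −Σ p(x,y)·log₂ p(x,y) over all 6 cells.
  cell (α,0): −0.01·log₂0.01 = 0.0664
  cell (α,1): −0.01·log₂0.01 = 0.0664
  cell (α,2): −0.72·log₂0.72 = 0.3412
  cell (β,0): −0.02·log₂0.02 = 0.1129
  cell (β,1): −0.21·log₂0.21 = 0.4728
  cell (β,2): −0.03·log₂0.03 = 0.1518
Sum = 1.212 bits.

1.212 bits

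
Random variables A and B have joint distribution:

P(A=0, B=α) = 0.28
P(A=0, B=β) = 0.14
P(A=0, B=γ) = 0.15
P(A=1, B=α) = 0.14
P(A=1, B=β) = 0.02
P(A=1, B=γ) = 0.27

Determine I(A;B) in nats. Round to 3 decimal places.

Marginals: p(A) = (0.5700, 0.4300), p(B) = (0.4200, 0.1600, 0.4200).
I(A;B) = H(A) + H(B) − H(A,B).
H(A) = 0.6833, H(B) = 1.0219, H(A,B) = 1.6233.
I(A;B) = 0.6833 + 1.0219 − 1.6233 = 0.082 nats.

0.082 nats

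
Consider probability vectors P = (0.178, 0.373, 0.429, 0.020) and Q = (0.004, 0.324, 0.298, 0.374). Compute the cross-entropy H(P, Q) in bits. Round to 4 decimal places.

H(P,Q) = −Σ p·log₂ q.
  −0.178·log₂(0.004) = 1.41791
  −0.373·log₂(0.324) = 0.60647
  −0.429·log₂(0.298) = 0.74930
  −0.020·log₂(0.374) = 0.02838
H(P,Q) = 2.8021 bits.

2.8021 bits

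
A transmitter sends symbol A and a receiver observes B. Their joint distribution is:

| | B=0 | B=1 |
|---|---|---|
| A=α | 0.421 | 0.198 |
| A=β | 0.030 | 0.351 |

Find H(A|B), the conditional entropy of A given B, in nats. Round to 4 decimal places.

Marginals: p(A) = (0.6190, 0.3810), p(B) = (0.4510, 0.5490).
H(A|B) = Σ p(B) · H(A|B=·).
  B=0: p=0.4510, H(A|B=0) = 0.2445
  B=1: p=0.5490, H(A|B=1) = 0.6538
Weighted sum = 0.4692 nats.

0.4692 nats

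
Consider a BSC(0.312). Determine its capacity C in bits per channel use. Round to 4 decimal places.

0.1045 bits

Binary symmetric channel: C = 1 − h₂(ε) where h₂ is the binary entropy function.
h₂(0.312) = −0.312·log₂0.312 − 0.688·log₂0.688 = 0.8955.
C = 1 − 0.8955 = 0.1045 bits per channel use.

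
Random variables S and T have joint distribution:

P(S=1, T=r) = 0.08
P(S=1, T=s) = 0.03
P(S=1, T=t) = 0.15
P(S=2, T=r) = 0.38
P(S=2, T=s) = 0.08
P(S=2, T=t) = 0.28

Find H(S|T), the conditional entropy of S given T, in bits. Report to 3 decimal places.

0.801 bits

Marginals: p(S) = (0.2600, 0.7400), p(T) = (0.4600, 0.1100, 0.4300).
H(S|T) = Σ p(T) · H(S|T=·).
  T=r: p=0.4600, H(S|T=r) = 0.6666
  T=s: p=0.1100, H(S|T=s) = 0.8454
  T=t: p=0.4300, H(S|T=t) = 0.9330
Weighted sum = 0.801 bits.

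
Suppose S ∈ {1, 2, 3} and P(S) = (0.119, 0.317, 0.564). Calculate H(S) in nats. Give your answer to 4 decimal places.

H(S) = −Σ p·ln p.
  −(0.119)·ln(0.119) = 0.25331
  −(0.317)·ln(0.317) = 0.36419
  −(0.564)·ln(0.564) = 0.32300
Sum: 0.25331 + 0.36419 + 0.32300 = 0.9405 nats.

0.9405 nats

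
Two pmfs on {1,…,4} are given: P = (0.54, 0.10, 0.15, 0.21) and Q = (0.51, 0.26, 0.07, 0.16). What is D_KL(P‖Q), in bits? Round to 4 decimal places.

D(P‖Q) = Σ p·log₂(p/q).
  0.54·log₂(0.54/0.51) = 0.04453
  0.10·log₂(0.10/0.26) = -0.13785
  0.15·log₂(0.15/0.07) = 0.16493
  0.21·log₂(0.21/0.16) = 0.08239
D(P‖Q) = 0.1540 bits.

0.1540 bits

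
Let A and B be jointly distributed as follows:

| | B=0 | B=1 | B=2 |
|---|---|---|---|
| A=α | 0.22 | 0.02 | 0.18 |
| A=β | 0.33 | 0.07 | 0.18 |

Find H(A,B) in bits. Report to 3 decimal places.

2.280 bits

H(A,B) = −Σ p(x,y)·log₂ p(x,y) over all 6 cells.
  cell (α,0): −0.22·log₂0.22 = 0.4806
  cell (α,1): −0.02·log₂0.02 = 0.1129
  cell (α,2): −0.18·log₂0.18 = 0.4453
  cell (β,0): −0.33·log₂0.33 = 0.5278
  cell (β,1): −0.07·log₂0.07 = 0.2686
  cell (β,2): −0.18·log₂0.18 = 0.4453
Sum = 2.280 bits.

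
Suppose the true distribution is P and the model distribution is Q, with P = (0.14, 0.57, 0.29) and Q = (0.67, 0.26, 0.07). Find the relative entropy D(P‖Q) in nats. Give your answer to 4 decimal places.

0.6404 nats

D(P‖Q) = Σ p·ln(p/q).
  0.14·ln(0.14/0.67) = -0.21919
  0.57·ln(0.57/0.26) = 0.44742
  0.29·ln(0.29/0.07) = 0.41220
D(P‖Q) = 0.6404 nats.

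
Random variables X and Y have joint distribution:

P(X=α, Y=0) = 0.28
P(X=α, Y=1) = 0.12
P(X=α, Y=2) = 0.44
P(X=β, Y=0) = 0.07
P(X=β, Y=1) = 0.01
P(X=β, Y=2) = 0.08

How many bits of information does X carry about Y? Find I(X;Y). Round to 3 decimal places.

0.009 bits

Marginals: p(X) = (0.8400, 0.1600), p(Y) = (0.3500, 0.1300, 0.5200).
I(X;Y) = Σ p(x,y)·log₂[p(x,y)/(p(x)p(y))].
  (α,0): 0.28·log₂(0.9524) = -0.0197
  (α,1): 0.12·log₂(1.0989) = 0.0163
  (α,2): 0.44·log₂(1.0073) = 0.0046
  (β,0): 0.07·log₂(1.2500) = 0.0225
  (β,1): 0.01·log₂(0.4808) = -0.0106
  (β,2): 0.08·log₂(0.9615) = -0.0045
Sum = 0.009 bits.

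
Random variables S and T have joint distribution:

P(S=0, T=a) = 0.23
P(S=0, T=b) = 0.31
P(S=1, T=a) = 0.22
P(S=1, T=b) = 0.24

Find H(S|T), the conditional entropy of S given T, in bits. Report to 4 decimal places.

Marginals: p(S) = (0.5400, 0.4600), p(T) = (0.4500, 0.5500).
H(S|T) = Σ p(T) · H(S|T=·).
  T=a: p=0.4500, H(S|T=a) = 0.9996
  T=b: p=0.5500, H(S|T=b) = 0.9883
Weighted sum = 0.9934 bits.

0.9934 bits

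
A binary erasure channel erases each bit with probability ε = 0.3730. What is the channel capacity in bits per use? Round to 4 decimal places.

Binary erasure channel: capacity C = 1 − ε.
C = 1 − 0.3730 = 0.6270 bits per channel use.

0.6270 bits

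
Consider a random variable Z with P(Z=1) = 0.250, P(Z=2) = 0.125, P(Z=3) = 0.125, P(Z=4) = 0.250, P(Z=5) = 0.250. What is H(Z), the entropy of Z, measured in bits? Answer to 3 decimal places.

2.250 bits

H(Z) = −Σ p·log₂ p.
  −(0.250)·log₂(0.250) = 0.5000
  −(0.125)·log₂(0.125) = 0.3750
  −(0.125)·log₂(0.125) = 0.3750
  −(0.250)·log₂(0.250) = 0.5000
  −(0.250)·log₂(0.250) = 0.5000
Sum: 0.5000 + 0.3750 + 0.3750 + 0.5000 + 0.5000 = 2.250 bits.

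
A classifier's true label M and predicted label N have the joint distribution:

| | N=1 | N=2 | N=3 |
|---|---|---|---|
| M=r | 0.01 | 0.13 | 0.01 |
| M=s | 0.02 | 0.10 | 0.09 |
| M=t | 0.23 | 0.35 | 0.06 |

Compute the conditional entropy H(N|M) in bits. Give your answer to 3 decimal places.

1.239 bits

Chain rule: H(N|M) = H(M,N) − H(M).
Marginals: p(M) = (0.1500, 0.2100, 0.6400), p(N) = (0.2600, 0.5800, 0.1600).
H(M,N) = 2.5345 bits; H(M) = 1.2954 bits.
H(N|M) = 2.5345 − 1.2954 = 1.239 bits.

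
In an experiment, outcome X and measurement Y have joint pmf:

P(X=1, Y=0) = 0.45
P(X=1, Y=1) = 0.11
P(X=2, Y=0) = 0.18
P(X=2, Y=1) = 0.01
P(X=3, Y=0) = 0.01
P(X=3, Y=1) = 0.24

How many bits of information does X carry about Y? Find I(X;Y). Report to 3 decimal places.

0.425 bits

Marginals: p(X) = (0.5600, 0.1900, 0.2500), p(Y) = (0.6400, 0.3600).
I(X;Y) = H(X) + H(Y) − H(X,Y).
H(X) = 1.4237, H(Y) = 0.9427, H(X,Y) = 1.9410.
I(X;Y) = 1.4237 + 0.9427 − 1.9410 = 0.425 bits.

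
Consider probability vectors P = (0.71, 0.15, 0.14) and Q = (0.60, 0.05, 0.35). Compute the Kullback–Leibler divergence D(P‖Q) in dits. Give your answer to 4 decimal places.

0.0678 dits

D(P‖Q) = Σ p·log₁₀(p/q).
  0.71·log₁₀(0.71/0.60) = 0.05191
  0.15·log₁₀(0.15/0.05) = 0.07157
  0.14·log₁₀(0.14/0.35) = -0.05571
D(P‖Q) = 0.0678 dits.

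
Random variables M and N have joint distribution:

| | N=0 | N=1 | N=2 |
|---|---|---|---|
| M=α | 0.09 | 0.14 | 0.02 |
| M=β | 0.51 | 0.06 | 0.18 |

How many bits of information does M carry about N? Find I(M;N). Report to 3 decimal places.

Marginals: p(M) = (0.2500, 0.7500), p(N) = (0.6000, 0.2000, 0.2000).
I(M;N) = Σ p(x,y)·log₂[p(x,y)/(p(x)p(y))].
  (α,0): 0.09·log₂(0.6000) = -0.0663
  (α,1): 0.14·log₂(2.8000) = 0.2080
  (α,2): 0.02·log₂(0.4000) = -0.0264
  (β,0): 0.51·log₂(1.1333) = 0.0921
  (β,1): 0.06·log₂(0.4000) = -0.0793
  (β,2): 0.18·log₂(1.2000) = 0.0473
Sum = 0.175 bits.

0.175 bits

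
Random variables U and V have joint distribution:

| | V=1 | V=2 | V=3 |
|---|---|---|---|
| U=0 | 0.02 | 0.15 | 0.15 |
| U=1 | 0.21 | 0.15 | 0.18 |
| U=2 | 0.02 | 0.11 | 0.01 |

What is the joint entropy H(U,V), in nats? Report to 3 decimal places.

H(U,V) = −Σ p(x,y)·ln p(x,y) over all 9 cells.
  cell (0,1): −0.02·ln0.02 = 0.0782
  cell (0,2): −0.15·ln0.15 = 0.2846
  cell (0,3): −0.15·ln0.15 = 0.2846
  cell (1,1): −0.21·ln0.21 = 0.3277
  cell (1,2): −0.15·ln0.15 = 0.2846
  cell (1,3): −0.18·ln0.18 = 0.3087
  cell (2,1): −0.02·ln0.02 = 0.0782
  cell (2,2): −0.11·ln0.11 = 0.2428
  cell (2,3): −0.01·ln0.01 = 0.0461
Sum = 1.935 nats.

1.935 nats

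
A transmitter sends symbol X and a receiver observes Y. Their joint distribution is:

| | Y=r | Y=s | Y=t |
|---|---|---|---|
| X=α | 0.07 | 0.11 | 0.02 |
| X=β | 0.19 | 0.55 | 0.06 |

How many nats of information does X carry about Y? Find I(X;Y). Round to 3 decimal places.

0.007 nats

Marginals: p(X) = (0.2000, 0.8000), p(Y) = (0.2600, 0.6600, 0.0800).
I(X;Y) = H(X) + H(Y) − H(X,Y).
H(X) = 0.5004, H(Y) = 0.8265, H(X,Y) = 1.3203.
I(X;Y) = 0.5004 + 0.8265 − 1.3203 = 0.007 nats.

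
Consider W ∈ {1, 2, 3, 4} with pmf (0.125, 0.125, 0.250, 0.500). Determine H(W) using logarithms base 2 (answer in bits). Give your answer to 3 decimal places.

1.750 bits

H(W) = −Σ p·log₂ p.
  −(0.125)·log₂(0.125) = 0.3750
  −(0.125)·log₂(0.125) = 0.3750
  −(0.250)·log₂(0.250) = 0.5000
  −(0.500)·log₂(0.500) = 0.5000
Sum: 0.3750 + 0.3750 + 0.5000 + 0.5000 = 1.750 bits.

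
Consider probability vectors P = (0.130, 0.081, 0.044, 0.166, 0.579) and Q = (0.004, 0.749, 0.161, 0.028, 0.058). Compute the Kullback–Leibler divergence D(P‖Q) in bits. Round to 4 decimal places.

D(P‖Q) = Σ p·log₂(p/q).
  0.130·log₂(0.130/0.004) = 0.65291
  0.081·log₂(0.081/0.749) = -0.25993
  0.044·log₂(0.044/0.161) = -0.08235
  0.166·log₂(0.166/0.028) = 0.42624
  0.579·log₂(0.579/0.058) = 1.92195
D(P‖Q) = 2.6588 bits.

2.6588 bits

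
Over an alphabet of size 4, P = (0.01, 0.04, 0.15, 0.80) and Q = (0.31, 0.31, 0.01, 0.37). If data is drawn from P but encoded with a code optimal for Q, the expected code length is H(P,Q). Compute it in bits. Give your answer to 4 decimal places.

2.2286 bits

H(P,Q) = −Σ p·log₂ q.
  −0.01·log₂(0.31) = 0.01690
  −0.04·log₂(0.31) = 0.06759
  −0.15·log₂(0.01) = 0.99658
  −0.80·log₂(0.37) = 1.14752
H(P,Q) = 2.2286 bits.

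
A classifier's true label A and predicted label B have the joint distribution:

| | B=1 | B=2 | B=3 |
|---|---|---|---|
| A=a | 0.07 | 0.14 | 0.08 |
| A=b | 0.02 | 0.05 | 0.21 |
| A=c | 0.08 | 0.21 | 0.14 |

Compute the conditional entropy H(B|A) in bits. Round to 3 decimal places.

Chain rule: H(B|A) = H(A,B) − H(A).
Marginals: p(A) = (0.2900, 0.2800, 0.4300), p(B) = (0.1700, 0.4000, 0.4300).
H(A,B) = 2.9204 bits; H(A) = 1.5557 bits.
H(B|A) = 2.9204 − 1.5557 = 1.365 bits.

1.365 bits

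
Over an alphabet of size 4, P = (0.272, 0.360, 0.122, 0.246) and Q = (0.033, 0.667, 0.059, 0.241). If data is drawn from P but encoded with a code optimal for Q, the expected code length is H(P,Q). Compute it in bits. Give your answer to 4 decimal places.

H(P,Q) = −Σ p·log₂ q.
  −0.272·log₂(0.033) = 1.33862
  −0.360·log₂(0.667) = 0.21033
  −0.122·log₂(0.059) = 0.49814
  −0.246·log₂(0.241) = 0.50501
H(P,Q) = 2.5521 bits.

2.5521 bits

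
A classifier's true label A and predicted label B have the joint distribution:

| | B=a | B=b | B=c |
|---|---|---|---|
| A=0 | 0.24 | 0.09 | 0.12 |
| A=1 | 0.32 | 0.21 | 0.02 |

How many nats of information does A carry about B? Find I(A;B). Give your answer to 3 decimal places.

Marginals: p(A) = (0.4500, 0.5500), p(B) = (0.5600, 0.3000, 0.1400).
I(A;B) = Σ p(x,y)·ln[p(x,y)/(p(x)p(y))].
  (0,a): 0.24·ln(0.9524) = -0.0117
  (0,b): 0.09·ln(0.6667) = -0.0365
  (0,c): 0.12·ln(1.9048) = 0.0773
  (1,a): 0.32·ln(1.0390) = 0.0122
  (1,b): 0.21·ln(1.2727) = 0.0506
  (1,c): 0.02·ln(0.2597) = -0.0270
Sum = 0.065 nats.

0.065 nats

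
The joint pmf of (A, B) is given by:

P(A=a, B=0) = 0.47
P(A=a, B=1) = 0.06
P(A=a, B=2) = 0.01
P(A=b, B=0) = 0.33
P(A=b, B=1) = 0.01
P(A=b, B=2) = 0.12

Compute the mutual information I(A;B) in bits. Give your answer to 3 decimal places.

Marginals: p(A) = (0.5400, 0.4600), p(B) = (0.8000, 0.0700, 0.1300).
I(A;B) = H(A) + H(B) − H(A,B).
H(A) = 0.9954, H(B) = 0.9087, H(A,B) = 1.7833.
I(A;B) = 0.9954 + 0.9087 − 1.7833 = 0.121 bits.

0.121 bits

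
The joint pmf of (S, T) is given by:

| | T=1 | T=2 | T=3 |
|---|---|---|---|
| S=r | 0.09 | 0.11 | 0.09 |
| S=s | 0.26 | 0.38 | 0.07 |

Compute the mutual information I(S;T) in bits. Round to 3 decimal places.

0.046 bits

Marginals: p(S) = (0.2900, 0.7100), p(T) = (0.3500, 0.4900, 0.1600).
I(S;T) = Σ p(x,y)·log₂[p(x,y)/(p(x)p(y))].
  (r,1): 0.09·log₂(0.8867) = -0.0156
  (r,2): 0.11·log₂(0.7741) = -0.0406
  (r,3): 0.09·log₂(1.9397) = 0.0860
  (s,1): 0.26·log₂(1.0463) = 0.0170
  (s,2): 0.38·log₂(1.0923) = 0.0484
  (s,3): 0.07·log₂(0.6162) = -0.0489
Sum = 0.046 bits.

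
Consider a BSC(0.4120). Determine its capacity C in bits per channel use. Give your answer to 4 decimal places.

Binary symmetric channel: C = 1 − h₂(ε) where h₂ is the binary entropy function.
h₂(0.4120) = −0.4120·log₂0.4120 − 0.5880·log₂0.5880 = 0.9775.
C = 1 − 0.9775 = 0.0225 bits per channel use.

0.0225 bits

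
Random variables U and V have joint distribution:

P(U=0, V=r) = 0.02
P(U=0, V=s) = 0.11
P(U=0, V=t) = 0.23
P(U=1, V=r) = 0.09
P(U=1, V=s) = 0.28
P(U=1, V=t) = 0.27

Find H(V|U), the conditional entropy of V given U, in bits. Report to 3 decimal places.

1.345 bits

Chain rule: H(V|U) = H(U,V) − H(U).
Marginals: p(U) = (0.3600, 0.6400), p(V) = (0.1100, 0.3900, 0.5000).
H(U,V) = 2.2877 bits; H(U) = 0.9427 bits.
H(V|U) = 2.2877 − 0.9427 = 1.345 bits.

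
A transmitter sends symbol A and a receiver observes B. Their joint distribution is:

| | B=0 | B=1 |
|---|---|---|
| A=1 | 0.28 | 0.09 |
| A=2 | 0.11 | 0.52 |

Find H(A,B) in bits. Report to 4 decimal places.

H(A,B) = −Σ p(x,y)·log₂ p(x,y) over all 4 cells.
  cell (1,0): −0.28·log₂0.28 = 0.51422
  cell (1,1): −0.09·log₂0.09 = 0.31265
  cell (2,0): −0.11·log₂0.11 = 0.35029
  cell (2,1): −0.52·log₂0.52 = 0.49058
Sum = 1.6677 bits.

1.6677 bits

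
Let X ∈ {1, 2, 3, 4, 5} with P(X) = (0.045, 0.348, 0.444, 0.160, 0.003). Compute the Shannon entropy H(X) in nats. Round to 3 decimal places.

H(X) = −Σ p·ln p.
  −(0.045)·ln(0.045) = 0.1395
  −(0.348)·ln(0.348) = 0.3673
  −(0.444)·ln(0.444) = 0.3605
  −(0.160)·ln(0.160) = 0.2932
  −(0.003)·ln(0.003) = 0.0174
Sum: 0.1395 + 0.3673 + 0.3605 + 0.2932 + 0.0174 = 1.178 nats.

1.178 nats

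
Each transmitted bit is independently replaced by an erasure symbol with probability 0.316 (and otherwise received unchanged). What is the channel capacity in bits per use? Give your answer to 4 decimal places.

0.6840 bits

Binary erasure channel: capacity C = 1 − ε.
C = 1 − 0.316 = 0.6840 bits per channel use.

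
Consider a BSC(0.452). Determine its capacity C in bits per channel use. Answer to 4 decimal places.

Binary symmetric channel: C = 1 − h₂(ε) where h₂ is the binary entropy function.
h₂(0.452) = −0.452·log₂0.452 − 0.548·log₂0.548 = 0.9933.
C = 1 − 0.9933 = 0.0067 bits per channel use.

0.0067 bits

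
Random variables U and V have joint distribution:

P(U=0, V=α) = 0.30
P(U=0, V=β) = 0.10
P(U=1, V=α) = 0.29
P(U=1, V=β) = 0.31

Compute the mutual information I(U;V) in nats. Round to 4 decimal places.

Marginals: p(U) = (0.4000, 0.6000), p(V) = (0.5900, 0.4100).
I(U;V) = Σ p(x,y)·ln[p(x,y)/(p(x)p(y))].
  (0,α): 0.30·ln(1.2712) = 0.07199
  (0,β): 0.10·ln(0.6098) = -0.04947
  (1,α): 0.29·ln(0.8192) = -0.05783
  (1,β): 0.31·ln(1.2602) = 0.07168
Sum = 0.0364 nats.

0.0364 nats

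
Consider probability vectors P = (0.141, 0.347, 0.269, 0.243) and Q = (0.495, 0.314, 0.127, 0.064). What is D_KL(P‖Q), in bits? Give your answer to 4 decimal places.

D(P‖Q) = Σ p·log₂(p/q).
  0.141·log₂(0.141/0.495) = -0.25545
  0.347·log₂(0.347/0.314) = 0.05003
  0.269·log₂(0.269/0.127) = 0.29127
  0.243·log₂(0.243/0.064) = 0.46773
D(P‖Q) = 0.5536 bits.

0.5536 bits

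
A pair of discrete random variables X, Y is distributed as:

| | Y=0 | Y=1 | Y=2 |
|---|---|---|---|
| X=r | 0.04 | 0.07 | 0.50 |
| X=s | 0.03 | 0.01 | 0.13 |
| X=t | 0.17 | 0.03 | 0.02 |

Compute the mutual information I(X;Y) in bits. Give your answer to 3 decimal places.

Marginals: p(X) = (0.6100, 0.1700, 0.2200), p(Y) = (0.2400, 0.1100, 0.6500).
I(X;Y) = Σ p(x,y)·log₂[p(x,y)/(p(x)p(y))].
  (r,0): 0.04·log₂(0.2732) = -0.0749
  (r,1): 0.07·log₂(1.0432) = 0.0043
  (r,2): 0.50·log₂(1.2610) = 0.1673
  (s,0): 0.03·log₂(0.7353) = -0.0133
  (s,1): 0.01·log₂(0.5348) = -0.0090
  (s,2): 0.13·log₂(1.1765) = 0.0305
  (t,0): 0.17·log₂(3.2197) = 0.2868
  (t,1): 0.03·log₂(1.2397) = 0.0093
  (t,2): 0.02·log₂(0.1399) = -0.0568
Sum = 0.344 bits.

0.344 bits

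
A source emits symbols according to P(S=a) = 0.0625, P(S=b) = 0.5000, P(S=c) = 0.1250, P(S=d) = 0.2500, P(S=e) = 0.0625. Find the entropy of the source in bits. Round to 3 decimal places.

1.875 bits

H(S) = −Σ p·log₂ p.
  −(0.0625)·log₂(0.0625) = 0.2500
  −(0.5000)·log₂(0.5000) = 0.5000
  −(0.1250)·log₂(0.1250) = 0.3750
  −(0.2500)·log₂(0.2500) = 0.5000
  −(0.0625)·log₂(0.0625) = 0.2500
Sum: 0.2500 + 0.5000 + 0.3750 + 0.5000 + 0.2500 = 1.875 bits.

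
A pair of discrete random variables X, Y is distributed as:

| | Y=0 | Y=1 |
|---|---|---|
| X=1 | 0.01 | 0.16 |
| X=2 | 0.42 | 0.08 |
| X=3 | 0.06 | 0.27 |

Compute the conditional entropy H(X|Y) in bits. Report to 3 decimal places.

Chain rule: H(X|Y) = H(X,Y) − H(Y).
Marginals: p(X) = (0.1700, 0.5000, 0.3300), p(Y) = (0.4900, 0.5100).
H(X,Y) = 2.0602 bits; H(Y) = 0.9997 bits.
H(X|Y) = 2.0602 − 0.9997 = 1.060 bits.

1.060 bits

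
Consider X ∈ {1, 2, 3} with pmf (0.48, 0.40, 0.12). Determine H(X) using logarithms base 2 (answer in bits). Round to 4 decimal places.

H(X) = −Σ p·log₂ p.
  −(0.48)·log₂(0.48) = 0.50827
  −(0.40)·log₂(0.40) = 0.52877
  −(0.12)·log₂(0.12) = 0.36707
Sum: 0.50827 + 0.52877 + 0.36707 = 1.4041 bits.

1.4041 bits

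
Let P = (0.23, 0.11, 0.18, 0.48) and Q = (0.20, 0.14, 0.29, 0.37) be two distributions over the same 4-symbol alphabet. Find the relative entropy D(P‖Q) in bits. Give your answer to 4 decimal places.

D(P‖Q) = Σ p·log₂(p/q).
  0.23·log₂(0.23/0.20) = 0.04638
  0.11·log₂(0.11/0.14) = -0.03827
  0.18·log₂(0.18/0.29) = -0.12385
  0.48·log₂(0.48/0.37) = 0.18024
D(P‖Q) = 0.0645 bits.

0.0645 bits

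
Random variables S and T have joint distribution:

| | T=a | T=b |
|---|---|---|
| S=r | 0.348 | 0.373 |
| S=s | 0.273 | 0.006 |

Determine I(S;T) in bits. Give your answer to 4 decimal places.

Marginals: p(S) = (0.7210, 0.2790), p(T) = (0.6210, 0.3790).
I(S;T) = Σ p(x,y)·log₂[p(x,y)/(p(x)p(y))].
  (r,a): 0.348·log₂(0.7772) = -0.12652
  (r,b): 0.373·log₂(1.3650) = 0.16744
  (s,a): 0.273·log₂(1.5757) = 0.17908
  (s,b): 0.006·log₂(0.0567) = -0.02484
Sum = 0.1952 bits.

0.1952 bits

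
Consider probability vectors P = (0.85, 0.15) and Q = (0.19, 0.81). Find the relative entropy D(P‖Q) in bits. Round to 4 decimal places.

1.4723 bits

D(P‖Q) = Σ p·log₂(p/q).
  0.85·log₂(0.85/0.19) = 1.83724
  0.15·log₂(0.15/0.81) = -0.36494
D(P‖Q) = 1.4723 bits.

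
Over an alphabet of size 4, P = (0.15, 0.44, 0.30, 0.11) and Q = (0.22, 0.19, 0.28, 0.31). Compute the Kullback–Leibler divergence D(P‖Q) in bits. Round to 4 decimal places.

0.3156 bits

D(P‖Q) = Σ p·log₂(p/q).
  0.15·log₂(0.15/0.22) = -0.08288
  0.44·log₂(0.44/0.19) = 0.53306
  0.30·log₂(0.30/0.28) = 0.02986
  0.11·log₂(0.11/0.31) = -0.16442
D(P‖Q) = 0.3156 bits.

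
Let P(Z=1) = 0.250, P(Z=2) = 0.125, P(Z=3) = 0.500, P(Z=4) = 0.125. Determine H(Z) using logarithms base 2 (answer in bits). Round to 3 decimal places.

H(Z) = −Σ p·log₂ p.
  −(0.250)·log₂(0.250) = 0.5000
  −(0.125)·log₂(0.125) = 0.3750
  −(0.500)·log₂(0.500) = 0.5000
  −(0.125)·log₂(0.125) = 0.3750
Sum: 0.5000 + 0.3750 + 0.5000 + 0.3750 = 1.750 bits.

1.750 bits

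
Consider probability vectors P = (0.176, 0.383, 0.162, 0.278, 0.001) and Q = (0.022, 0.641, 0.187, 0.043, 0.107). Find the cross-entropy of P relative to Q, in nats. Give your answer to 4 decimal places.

1.9907 nats

H(P,Q) = −Σ p·ln q.
  −0.176·ln(0.022) = 0.67174
  −0.383·ln(0.641) = 0.17033
  −0.162·ln(0.187) = 0.27162
  −0.278·ln(0.043) = 0.87474
  −0.001·ln(0.107) = 0.00223
H(P,Q) = 1.9907 nats.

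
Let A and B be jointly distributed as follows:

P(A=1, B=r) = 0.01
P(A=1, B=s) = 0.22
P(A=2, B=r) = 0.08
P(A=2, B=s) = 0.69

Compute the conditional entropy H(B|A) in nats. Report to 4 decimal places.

0.2980 nats

Marginals: p(A) = (0.2300, 0.7700), p(B) = (0.0900, 0.9100).
H(B|A) = Σ p(A) · H(B|A=·).
  A=1: p=0.2300, H(B|A=1) = 0.1788
  A=2: p=0.7700, H(B|A=2) = 0.3336
Weighted sum = 0.2980 nats.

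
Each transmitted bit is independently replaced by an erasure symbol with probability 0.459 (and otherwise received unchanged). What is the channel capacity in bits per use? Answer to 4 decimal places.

Binary erasure channel: capacity C = 1 − ε.
C = 1 − 0.459 = 0.5410 bits per channel use.

0.5410 bits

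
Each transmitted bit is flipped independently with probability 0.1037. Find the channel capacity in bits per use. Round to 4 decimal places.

0.5194 bits

Binary symmetric channel: C = 1 − h₂(ε) where h₂ is the binary entropy function.
h₂(0.1037) = −0.1037·log₂0.1037 − 0.8963·log₂0.8963 = 0.4806.
C = 1 − 0.4806 = 0.5194 bits per channel use.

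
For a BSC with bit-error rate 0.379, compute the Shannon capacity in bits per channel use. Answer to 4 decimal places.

0.0427 bits

Binary symmetric channel: C = 1 − h₂(ε) where h₂ is the binary entropy function.
h₂(0.379) = −0.379·log₂0.379 − 0.621·log₂0.621 = 0.9573.
C = 1 − 0.9573 = 0.0427 bits per channel use.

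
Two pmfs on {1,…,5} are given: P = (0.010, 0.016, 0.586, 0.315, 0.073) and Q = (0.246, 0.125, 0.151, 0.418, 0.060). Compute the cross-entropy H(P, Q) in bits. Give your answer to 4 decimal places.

2.3592 bits

H(P,Q) = −Σ p·log₂ q.
  −0.010·log₂(0.246) = 0.02023
  −0.016·log₂(0.125) = 0.04800
  −0.586·log₂(0.151) = 1.59824
  −0.315·log₂(0.418) = 0.39640
  −0.073·log₂(0.060) = 0.29630
H(P,Q) = 2.3592 bits.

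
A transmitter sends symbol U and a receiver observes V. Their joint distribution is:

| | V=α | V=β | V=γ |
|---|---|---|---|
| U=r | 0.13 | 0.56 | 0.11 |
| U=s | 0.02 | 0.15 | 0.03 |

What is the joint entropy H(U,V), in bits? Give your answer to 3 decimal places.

H(U,V) = −Σ p(x,y)·log₂ p(x,y) over all 6 cells.
  cell (r,α): −0.13·log₂0.13 = 0.3826
  cell (r,β): −0.56·log₂0.56 = 0.4684
  cell (r,γ): −0.11·log₂0.11 = 0.3503
  cell (s,α): −0.02·log₂0.02 = 0.1129
  cell (s,β): −0.15·log₂0.15 = 0.4105
  cell (s,γ): −0.03·log₂0.03 = 0.1518
Sum = 1.877 bits.

1.877 bits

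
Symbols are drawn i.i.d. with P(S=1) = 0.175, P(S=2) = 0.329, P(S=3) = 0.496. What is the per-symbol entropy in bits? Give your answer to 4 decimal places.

1.4695 bits

H(S) = −Σ p·log₂ p.
  −(0.175)·log₂(0.175) = 0.44005
  −(0.329)·log₂(0.329) = 0.52766
  −(0.496)·log₂(0.496) = 0.50175
Sum: 0.44005 + 0.52766 + 0.50175 = 1.4695 bits.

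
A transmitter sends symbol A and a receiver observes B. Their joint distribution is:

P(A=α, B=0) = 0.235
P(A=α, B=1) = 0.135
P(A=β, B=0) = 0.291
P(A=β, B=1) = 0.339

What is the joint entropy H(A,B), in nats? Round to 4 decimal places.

1.3366 nats

H(A,B) = −Σ p(x,y)·ln p(x,y) over all 4 cells.
  cell (α,0): −0.235·ln0.235 = 0.34032
  cell (α,1): −0.135·ln0.135 = 0.27033
  cell (β,0): −0.291·ln0.291 = 0.35922
  cell (β,1): −0.339·ln0.339 = 0.36672
Sum = 1.3366 nats.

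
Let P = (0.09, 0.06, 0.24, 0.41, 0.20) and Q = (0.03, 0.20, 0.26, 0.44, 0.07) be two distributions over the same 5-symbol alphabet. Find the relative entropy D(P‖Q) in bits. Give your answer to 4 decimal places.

D(P‖Q) = Σ p·log₂(p/q).
  0.09·log₂(0.09/0.03) = 0.14265
  0.06·log₂(0.06/0.20) = -0.10422
  0.24·log₂(0.24/0.26) = -0.02771
  0.41·log₂(0.41/0.44) = -0.04177
  0.20·log₂(0.20/0.07) = 0.30291
D(P‖Q) = 0.2719 bits.

0.2719 bits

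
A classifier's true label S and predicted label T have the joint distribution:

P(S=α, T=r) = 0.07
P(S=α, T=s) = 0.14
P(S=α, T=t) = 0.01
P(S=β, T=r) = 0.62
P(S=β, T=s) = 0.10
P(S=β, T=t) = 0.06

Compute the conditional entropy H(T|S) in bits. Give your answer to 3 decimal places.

0.975 bits

Chain rule: H(T|S) = H(S,T) − H(S).
Marginals: p(S) = (0.2200, 0.7800), p(T) = (0.6900, 0.2400, 0.0700).
H(S,T) = 1.7354 bits; H(S) = 0.7602 bits.
H(T|S) = 1.7354 − 0.7602 = 0.975 bits.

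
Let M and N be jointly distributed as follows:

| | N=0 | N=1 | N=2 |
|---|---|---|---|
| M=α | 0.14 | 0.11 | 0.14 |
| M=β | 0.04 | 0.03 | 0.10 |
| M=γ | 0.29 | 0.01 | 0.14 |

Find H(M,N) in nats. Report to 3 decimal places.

1.938 nats

H(M,N) = −Σ p(x,y)·ln p(x,y) over all 9 cells.
  cell (α,0): −0.14·ln0.14 = 0.2753
  cell (α,1): −0.11·ln0.11 = 0.2428
  cell (α,2): −0.14·ln0.14 = 0.2753
  cell (β,0): −0.04·ln0.04 = 0.1288
  cell (β,1): −0.03·ln0.03 = 0.1052
  cell (β,2): −0.10·ln0.10 = 0.2303
  cell (γ,0): −0.29·ln0.29 = 0.3590
  cell (γ,1): −0.01·ln0.01 = 0.0461
  cell (γ,2): −0.14·ln0.14 = 0.2753
Sum = 1.938 nats.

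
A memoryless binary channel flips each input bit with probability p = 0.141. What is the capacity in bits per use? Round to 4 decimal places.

0.4131 bits

Binary symmetric channel: C = 1 − h₂(ε) where h₂ is the binary entropy function.
h₂(0.141) = −0.141·log₂0.141 − 0.859·log₂0.859 = 0.5869.
C = 1 − 0.5869 = 0.4131 bits per channel use.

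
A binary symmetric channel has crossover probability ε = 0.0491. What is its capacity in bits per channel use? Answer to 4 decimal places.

0.7174 bits

Binary symmetric channel: C = 1 − h₂(ε) where h₂ is the binary entropy function.
h₂(0.0491) = −0.0491·log₂0.0491 − 0.9509·log₂0.9509 = 0.2826.
C = 1 − 0.2826 = 0.7174 bits per channel use.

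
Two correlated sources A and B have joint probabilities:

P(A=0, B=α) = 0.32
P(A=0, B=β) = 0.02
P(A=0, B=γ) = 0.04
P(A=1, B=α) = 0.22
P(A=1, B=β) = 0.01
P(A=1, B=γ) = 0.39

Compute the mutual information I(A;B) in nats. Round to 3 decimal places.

0.147 nats

Marginals: p(A) = (0.3800, 0.6200), p(B) = (0.5400, 0.0300, 0.4300).
I(A;B) = H(A) + H(B) − H(A,B).
H(A) = 0.6641, H(B) = 0.8008, H(A,B) = 1.3180.
I(A;B) = 0.6641 + 0.8008 − 1.3180 = 0.147 nats.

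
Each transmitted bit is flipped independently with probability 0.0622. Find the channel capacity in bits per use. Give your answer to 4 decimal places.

Binary symmetric channel: C = 1 − h₂(ε) where h₂ is the binary entropy function.
h₂(0.0622) = −0.0622·log₂0.0622 − 0.9378·log₂0.9378 = 0.3361.
C = 1 − 0.3361 = 0.6639 bits per channel use.

0.6639 bits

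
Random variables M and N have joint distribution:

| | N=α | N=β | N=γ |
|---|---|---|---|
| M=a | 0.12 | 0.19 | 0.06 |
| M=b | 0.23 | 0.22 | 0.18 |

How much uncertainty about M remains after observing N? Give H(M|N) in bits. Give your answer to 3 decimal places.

0.928 bits

Chain rule: H(M|N) = H(M,N) − H(N).
Marginals: p(M) = (0.3700, 0.6300), p(N) = (0.3500, 0.4100, 0.2400).
H(M,N) = 2.4794 bits; H(N) = 1.5516 bits.
H(M|N) = 2.4794 − 1.5516 = 0.928 bits.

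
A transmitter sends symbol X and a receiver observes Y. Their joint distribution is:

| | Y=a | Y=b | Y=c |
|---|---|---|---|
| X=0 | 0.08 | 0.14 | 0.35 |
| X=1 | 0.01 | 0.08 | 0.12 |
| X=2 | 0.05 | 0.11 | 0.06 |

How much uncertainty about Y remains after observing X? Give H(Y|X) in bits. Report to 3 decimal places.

1.338 bits

Chain rule: H(Y|X) = H(X,Y) − H(X).
Marginals: p(X) = (0.5700, 0.2100, 0.2200), p(Y) = (0.1400, 0.3300, 0.5300).
H(X,Y) = 2.7537 bits; H(X) = 1.4156 bits.
H(Y|X) = 2.7537 − 1.4156 = 1.338 bits.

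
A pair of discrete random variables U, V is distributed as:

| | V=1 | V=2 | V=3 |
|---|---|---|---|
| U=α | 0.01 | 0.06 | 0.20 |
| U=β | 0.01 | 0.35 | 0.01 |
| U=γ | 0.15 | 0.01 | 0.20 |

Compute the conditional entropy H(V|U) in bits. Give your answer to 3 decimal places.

0.807 bits

Marginals: p(U) = (0.2700, 0.3700, 0.3600), p(V) = (0.1700, 0.4200, 0.4100).
H(V|U) = Σ p(U) · H(V|U=·).
  U=α: p=0.2700, H(V|U=α) = 0.9790
  U=β: p=0.3700, H(V|U=β) = 0.3574
  U=γ: p=0.3600, H(V|U=γ) = 1.1410
Weighted sum = 0.807 bits.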